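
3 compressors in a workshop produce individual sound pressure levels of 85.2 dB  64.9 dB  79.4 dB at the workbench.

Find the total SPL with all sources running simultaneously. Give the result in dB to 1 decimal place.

Converting to relative power and adding: 10^(85.2/10) + 10^(64.9/10) + 10^(79.4/10) = 4.213e+08.
L_total = 10·log₁₀(4.213e+08) = 86.2 dB.

86.2 dB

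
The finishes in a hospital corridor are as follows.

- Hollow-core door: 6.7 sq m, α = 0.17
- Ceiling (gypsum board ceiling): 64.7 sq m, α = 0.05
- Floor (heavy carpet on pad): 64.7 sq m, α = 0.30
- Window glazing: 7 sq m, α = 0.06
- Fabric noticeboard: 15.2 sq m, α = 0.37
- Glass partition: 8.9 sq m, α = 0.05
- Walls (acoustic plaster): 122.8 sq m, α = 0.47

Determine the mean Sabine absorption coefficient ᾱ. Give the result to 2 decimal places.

0.30

Total surface area S = 290.0 sq m.
Weighted sum Σ Sα = 87.989.
ᾱ = A/S = 0.30.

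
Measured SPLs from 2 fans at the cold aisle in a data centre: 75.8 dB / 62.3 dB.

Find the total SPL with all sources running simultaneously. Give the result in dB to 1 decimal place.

Sum in the linear (power) domain: Σ 10^(Lᵢ/10) = 10^(75.8/10) + 10^(62.3/10) = 3.972e+07.
Combined level = 10 log₁₀(3.972e+07) = 76.0 dB.

76.0 dB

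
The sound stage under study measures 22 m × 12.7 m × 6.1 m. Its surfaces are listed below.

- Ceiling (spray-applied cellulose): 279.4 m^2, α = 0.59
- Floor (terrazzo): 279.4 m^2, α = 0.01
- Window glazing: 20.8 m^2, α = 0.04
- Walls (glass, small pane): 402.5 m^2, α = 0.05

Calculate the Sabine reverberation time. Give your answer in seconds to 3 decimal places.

1.455 sec

Total absorption A = 279.4*0.59 + 279.4*0.01 + 20.8*0.04 + 402.5*0.05
  = 164.846 + 2.794 + 0.832 + 20.125 = 188.597 m^2 sabins.
Volume V = 22 × 12.7 × 6.1 = 1704.34 m³.
Sabine: RT60 = 0.161 × 1704.34 / 188.597 = 1.455 s.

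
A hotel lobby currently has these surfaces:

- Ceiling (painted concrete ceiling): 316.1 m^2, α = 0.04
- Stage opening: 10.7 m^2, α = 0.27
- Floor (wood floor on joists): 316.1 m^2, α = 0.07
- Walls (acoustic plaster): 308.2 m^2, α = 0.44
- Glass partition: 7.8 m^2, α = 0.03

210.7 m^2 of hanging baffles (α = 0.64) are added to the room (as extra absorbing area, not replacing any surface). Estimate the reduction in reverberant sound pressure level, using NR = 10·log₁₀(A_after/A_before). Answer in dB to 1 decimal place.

Total absorption A_before = 316.1·0.04 + 10.7·0.27 + 316.1·0.07 + 308.2·0.44 + 7.8·0.03
  = 12.644 + 2.889 + 22.127 + 135.608 + 0.234 = 173.502 m^2 sabins.
Added absorption = 210.7 × 0.64 = 134.848 sabins.
New total A_after = 308.350 sabins.
Reduction = 10 log₁₀(A_after/A_before) = 10 log₁₀(1.7772) = 2.5 dB.

2.5 dB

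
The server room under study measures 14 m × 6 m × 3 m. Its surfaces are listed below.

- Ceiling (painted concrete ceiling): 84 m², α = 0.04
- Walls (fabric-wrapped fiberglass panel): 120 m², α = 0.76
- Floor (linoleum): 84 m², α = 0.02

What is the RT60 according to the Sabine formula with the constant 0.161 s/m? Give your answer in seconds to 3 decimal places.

0.422 sec

Total absorption A = 84*0.04 + 120*0.76 + 84*0.02
  = 3.360 + 91.200 + 1.680 = 96.240 m² sabins.
Volume V = 14 × 6 × 3 = 252 m³.
RT60 = 0.161 · V / A = 0.161 × 252 / 96.240 = 0.422 s.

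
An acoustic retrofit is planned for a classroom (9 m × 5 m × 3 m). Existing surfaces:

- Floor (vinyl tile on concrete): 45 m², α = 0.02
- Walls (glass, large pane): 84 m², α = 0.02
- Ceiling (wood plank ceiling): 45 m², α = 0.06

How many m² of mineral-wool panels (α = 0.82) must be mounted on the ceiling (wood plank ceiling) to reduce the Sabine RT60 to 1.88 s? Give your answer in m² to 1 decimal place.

Summing Sᵢαᵢ: 0.900 + 1.680 + 2.700 → A₁ = 5.280 sabins.
V = 135 m³. Target absorption A₂ = 0.161 × 135 / 1.88 = 11.561 sabins.
ΔA needed = 11.561 − 5.280 = 6.281 sabins.
Net gain per m²: Δα = 0.82 − 0.06 = 0.76.
Panel area = 6.281 / 0.76 = 8.3 m².

8.3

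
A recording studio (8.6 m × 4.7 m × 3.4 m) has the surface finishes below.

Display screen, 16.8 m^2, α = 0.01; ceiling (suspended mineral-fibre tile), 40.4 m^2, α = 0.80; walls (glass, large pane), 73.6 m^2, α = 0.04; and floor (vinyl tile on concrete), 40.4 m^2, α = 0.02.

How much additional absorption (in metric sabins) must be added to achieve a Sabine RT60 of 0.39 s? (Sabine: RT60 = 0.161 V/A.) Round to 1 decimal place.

Total absorption A₁ = 16.8×0.01 + 40.4×0.80 + 73.6×0.04 + 40.4×0.02
  = 0.168 + 32.320 + 2.944 + 0.808 = 36.240 m^2 sabins.
Target A₂ = 0.161·137.428/0.39 = 56.733 sabins (V = 137.428 m³).
ΔA = A₂ − A₁ = 56.733 − 36.240 = 20.5 sabins.

20.5 sabins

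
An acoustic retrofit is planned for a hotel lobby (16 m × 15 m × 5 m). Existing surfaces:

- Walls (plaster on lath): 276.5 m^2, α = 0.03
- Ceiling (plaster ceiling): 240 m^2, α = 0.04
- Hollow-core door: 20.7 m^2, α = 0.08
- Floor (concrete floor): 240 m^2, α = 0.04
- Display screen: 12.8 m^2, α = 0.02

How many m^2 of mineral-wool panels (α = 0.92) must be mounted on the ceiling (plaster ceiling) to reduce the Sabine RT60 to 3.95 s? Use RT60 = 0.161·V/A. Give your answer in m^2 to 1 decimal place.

Equivalent absorption area: A₁ = 276.5·0.03 + 240·0.04 + 20.7·0.08 + 240·0.04 + 12.8·0.02 = 29.407 m^2.
V = 1200 m³. Target absorption A₂ = 0.161 × 1200 / 3.95 = 48.911 sabins.
Absorption to add: 48.911 − 29.407 = 19.504 sabins.
Each m^2 of panel replacing the ceiling (plaster ceiling) adds (0.92 − 0.04) = 0.88 sabins.
Panel area = 19.504 / 0.88 = 22.2 m^2.

22.2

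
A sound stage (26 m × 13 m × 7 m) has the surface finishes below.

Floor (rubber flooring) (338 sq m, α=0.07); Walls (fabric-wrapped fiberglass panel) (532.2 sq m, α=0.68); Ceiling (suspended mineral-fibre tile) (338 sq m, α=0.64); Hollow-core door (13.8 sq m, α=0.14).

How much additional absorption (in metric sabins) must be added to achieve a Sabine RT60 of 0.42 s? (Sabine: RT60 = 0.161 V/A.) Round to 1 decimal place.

303.2 sabins

A₁ = Σ Sᵢαᵢ = 338·0.07 + 532.2·0.68 + 338·0.64 + 13.8·0.14 = 603.808 sabins.
Target A₂ = 0.161·2366/0.42 = 906.967 sabins (V = 2366 m³).
ΔA = A₂ − A₁ = 906.967 − 603.808 = 303.2 sabins.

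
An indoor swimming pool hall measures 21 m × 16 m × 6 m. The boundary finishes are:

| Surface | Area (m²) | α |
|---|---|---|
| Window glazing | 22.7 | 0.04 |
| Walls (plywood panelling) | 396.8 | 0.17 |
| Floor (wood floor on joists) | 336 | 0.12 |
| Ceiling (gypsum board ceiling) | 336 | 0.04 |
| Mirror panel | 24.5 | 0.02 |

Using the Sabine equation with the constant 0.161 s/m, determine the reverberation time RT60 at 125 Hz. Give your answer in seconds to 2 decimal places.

2.65 sec

Summing Sᵢαᵢ: 0.908 + 67.456 + 40.320 + 13.440 + 0.490 → A = 122.614 sabins.
Volume V = 21 × 16 × 6 = 2016 m³.
RT60 = 0.161 · V / A = 0.161 × 2016 / 122.614 = 2.65 s.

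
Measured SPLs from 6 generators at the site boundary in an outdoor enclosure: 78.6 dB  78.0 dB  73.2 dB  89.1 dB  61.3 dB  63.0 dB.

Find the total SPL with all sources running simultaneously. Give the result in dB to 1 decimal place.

89.9 dB

Sum in the linear (power) domain: Σ 10^(Lᵢ/10) = 10^(78.6/10) + 10^(78.0/10) + 10^(73.2/10) + 10^(89.1/10) + 10^(61.3/10) + 10^(63.0/10) = 9.726e+08.
Back to dB: 10·log₁₀ Σ = 89.9 dB.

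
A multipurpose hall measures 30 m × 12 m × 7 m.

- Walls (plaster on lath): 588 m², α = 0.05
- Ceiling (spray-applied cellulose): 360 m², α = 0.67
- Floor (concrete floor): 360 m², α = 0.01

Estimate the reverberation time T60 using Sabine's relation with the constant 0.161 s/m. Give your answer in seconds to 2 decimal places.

1.48 s

Summing Sᵢαᵢ: 29.400 + 241.200 + 3.600 → A = 274.200 sabins.
V = 30·12·7 = 2520 m³.
RT60 = 0.161 · V / A = 0.161 × 2520 / 274.200 = 1.48 s.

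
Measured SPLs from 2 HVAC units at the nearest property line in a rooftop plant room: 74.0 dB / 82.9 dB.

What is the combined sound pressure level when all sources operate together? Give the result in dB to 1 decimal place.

Sum in the linear (power) domain: Σ 10^(Lᵢ/10) = 10^(74.0/10) + 10^(82.9/10) = 2.201e+08.
Back to dB: 10·log₁₀ Σ = 83.4 dB.

83.4 dB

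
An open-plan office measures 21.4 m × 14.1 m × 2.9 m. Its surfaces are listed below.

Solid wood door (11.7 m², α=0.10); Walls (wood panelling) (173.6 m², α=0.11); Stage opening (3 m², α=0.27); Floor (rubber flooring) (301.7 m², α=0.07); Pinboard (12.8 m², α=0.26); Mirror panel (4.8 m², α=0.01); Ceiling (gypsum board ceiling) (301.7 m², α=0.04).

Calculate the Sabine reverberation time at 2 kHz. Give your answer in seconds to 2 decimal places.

2.44 s

Equivalent absorption area: A = 11.7·0.10 + 173.6·0.11 + 3·0.27 + 301.7·0.07 + 12.8·0.26 + 4.8·0.01 + 301.7·0.04 = 57.639 m².
Volume V = 21.4 × 14.1 × 2.9 = 875.046 m³.
T = 0.161 V/A = 0.161·875.046/57.639 = 2.44 s.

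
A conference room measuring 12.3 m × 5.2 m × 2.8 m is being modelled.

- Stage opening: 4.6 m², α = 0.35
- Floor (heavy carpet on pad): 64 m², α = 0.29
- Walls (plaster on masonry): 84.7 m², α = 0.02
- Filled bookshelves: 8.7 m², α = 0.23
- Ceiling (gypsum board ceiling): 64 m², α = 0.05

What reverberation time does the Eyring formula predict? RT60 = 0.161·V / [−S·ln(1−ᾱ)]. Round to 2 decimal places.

1.00 s

Total surface area S = 4.6 + 64 + 84.7 + 8.7 + 64 = 226.0 m².
Absorption A = 4.6·0.35 + 64·0.29 + 84.7·0.02 + 8.7·0.23 + 64·0.05 = 27.065 sabins.
Mean coefficient ᾱ = A/S = 0.1198.
Eyring denominator: −S ln(1−ᾱ) = 28.839.
V = 12.3 × 5.2 × 2.8 = 179.088 m³.
T = 0.161·V/[−S·ln(1−ᾱ)] = 0.161·179.088/28.839 = 1.00 s.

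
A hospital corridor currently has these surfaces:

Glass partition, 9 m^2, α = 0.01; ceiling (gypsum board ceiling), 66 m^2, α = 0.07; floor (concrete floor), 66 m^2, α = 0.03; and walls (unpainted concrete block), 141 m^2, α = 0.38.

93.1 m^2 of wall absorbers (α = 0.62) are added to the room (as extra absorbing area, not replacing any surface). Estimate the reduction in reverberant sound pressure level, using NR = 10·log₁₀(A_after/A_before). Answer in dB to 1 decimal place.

2.9 dB

Summing Sᵢαᵢ: 0.090 + 4.620 + 1.980 + 53.580 → A_before = 60.270 sabins.
Added absorption = 93.1 × 0.62 = 57.722 sabins.
A_after = 60.270 + 57.722 = 117.992 sabins.
Reduction = 10 log₁₀(A_after/A_before) = 10 log₁₀(1.9577) = 2.9 dB.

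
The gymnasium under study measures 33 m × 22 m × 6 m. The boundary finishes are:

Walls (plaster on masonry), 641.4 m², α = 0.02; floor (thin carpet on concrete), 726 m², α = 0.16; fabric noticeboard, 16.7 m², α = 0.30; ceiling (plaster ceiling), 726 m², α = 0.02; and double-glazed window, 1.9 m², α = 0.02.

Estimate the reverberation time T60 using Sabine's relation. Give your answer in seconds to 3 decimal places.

Equivalent absorption area: A = 641.4*0.02 + 726*0.16 + 16.7*0.30 + 726*0.02 + 1.9*0.02 = 148.556 m².
Room volume: 4356 m³.
T = 0.161 V/A = 0.161·4356/148.556 = 4.721 s.

4.721 s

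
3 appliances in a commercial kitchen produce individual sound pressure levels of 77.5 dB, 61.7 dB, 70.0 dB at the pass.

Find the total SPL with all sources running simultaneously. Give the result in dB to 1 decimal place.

78.3 dB

Converting to relative power and adding: 10^(77.5/10) + 10^(61.7/10) + 10^(70.0/10) = 6.771e+07.
Back to dB: 10·log₁₀ Σ = 78.3 dB.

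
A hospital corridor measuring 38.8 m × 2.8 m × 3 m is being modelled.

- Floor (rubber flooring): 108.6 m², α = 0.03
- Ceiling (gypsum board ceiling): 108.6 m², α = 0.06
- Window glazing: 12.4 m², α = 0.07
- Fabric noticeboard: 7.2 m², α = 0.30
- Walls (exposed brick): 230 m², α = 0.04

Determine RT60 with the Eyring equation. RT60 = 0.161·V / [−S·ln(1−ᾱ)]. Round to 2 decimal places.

2.33 sec

Total surface area S = 108.6 + 108.6 + 12.4 + 7.2 + 230 = 466.8 m².
Σ(Sᵢαᵢ) = 108.6×0.03 + 108.6×0.06 + 12.4×0.07 + 7.2×0.30 + 230×0.04 = 22.002.
Mean coefficient ᾱ = A/S = 0.0471.
−S·ln(1−ᾱ) = −466.8 × ln(1 − 0.0471) = 22.521.
V = 38.8 × 2.8 × 3 = 325.92 m³.
T = 0.161·V/[−S·ln(1−ᾱ)] = 0.161·325.92/22.521 = 2.33 s.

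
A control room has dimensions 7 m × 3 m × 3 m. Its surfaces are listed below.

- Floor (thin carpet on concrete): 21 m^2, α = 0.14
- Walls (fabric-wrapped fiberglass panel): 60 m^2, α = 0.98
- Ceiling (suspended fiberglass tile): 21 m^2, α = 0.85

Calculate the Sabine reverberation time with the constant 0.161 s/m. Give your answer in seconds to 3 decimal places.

Total absorption A = 21×0.14 + 60×0.98 + 21×0.85
  = 2.940 + 58.800 + 17.850 = 79.590 m^2 sabins.
Volume V = 7 × 3 × 3 = 63 m³.
T = 0.161 V/A = 0.161·63/79.590 = 0.127 s.

0.127 s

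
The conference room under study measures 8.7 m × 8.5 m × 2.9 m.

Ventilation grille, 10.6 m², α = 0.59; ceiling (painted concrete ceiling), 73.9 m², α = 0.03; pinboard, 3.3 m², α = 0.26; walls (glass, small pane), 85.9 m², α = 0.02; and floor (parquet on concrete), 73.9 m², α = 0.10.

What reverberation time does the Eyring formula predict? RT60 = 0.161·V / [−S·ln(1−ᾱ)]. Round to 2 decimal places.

1.80 s

Total surface area S = 10.6 + 73.9 + 3.3 + 85.9 + 73.9 = 247.6 m².
Absorption A = 10.6·0.59 + 73.9·0.03 + 3.3·0.26 + 85.9·0.02 + 73.9·0.10 = 18.437 sabins.
Mean coefficient ᾱ = A/S = 0.0745.
−S·ln(1−ᾱ) = −247.6 × ln(1 − 0.0745) = 19.169.
V = 8.7 × 8.5 × 2.9 = 214.455 m³.
T = 0.161·V/[−S·ln(1−ᾱ)] = 0.161·214.455/19.169 = 1.80 s.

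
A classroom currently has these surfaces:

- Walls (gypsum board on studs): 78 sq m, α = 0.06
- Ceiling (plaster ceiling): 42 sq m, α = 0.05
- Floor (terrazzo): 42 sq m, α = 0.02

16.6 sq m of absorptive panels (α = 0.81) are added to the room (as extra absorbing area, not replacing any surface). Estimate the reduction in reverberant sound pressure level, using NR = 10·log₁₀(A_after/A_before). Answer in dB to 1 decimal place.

Total absorption A_before = 78×0.06 + 42×0.05 + 42×0.02
  = 4.680 + 2.100 + 0.840 = 7.620 sq m sabins.
Added absorption = 16.6 × 0.81 = 13.446 sabins.
New total A_after = 21.066 sabins.
NR = 10·log₁₀(21.066/7.620) = 4.4 dB.

4.4 dB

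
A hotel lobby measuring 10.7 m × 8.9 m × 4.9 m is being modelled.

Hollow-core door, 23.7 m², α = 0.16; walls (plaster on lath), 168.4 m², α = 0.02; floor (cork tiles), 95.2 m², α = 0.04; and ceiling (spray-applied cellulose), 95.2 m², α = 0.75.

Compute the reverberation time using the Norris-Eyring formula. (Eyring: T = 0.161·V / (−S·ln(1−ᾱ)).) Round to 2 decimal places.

S = Σ Sᵢ = 382.5 m².
Σ(Sᵢαᵢ) = 23.7×0.16 + 168.4×0.02 + 95.2×0.04 + 95.2×0.75 = 82.368.
Mean coefficient ᾱ = A/S = 0.2153.
−S·ln(1−ᾱ) = −382.5 × ln(1 − 0.2153) = 92.739.
V = 10.7 × 8.9 × 4.9 = 466.627 m³.
RT60 = 0.161 × 466.627 / 92.739 = 0.81 s.

0.81 seconds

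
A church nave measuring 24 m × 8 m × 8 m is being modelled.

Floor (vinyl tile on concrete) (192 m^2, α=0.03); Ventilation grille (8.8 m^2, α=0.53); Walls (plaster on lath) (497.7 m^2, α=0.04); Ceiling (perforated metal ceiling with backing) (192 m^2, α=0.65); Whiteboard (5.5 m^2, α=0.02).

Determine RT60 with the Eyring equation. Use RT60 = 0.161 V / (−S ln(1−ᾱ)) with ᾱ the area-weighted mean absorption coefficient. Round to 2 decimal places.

1.45 s

Total surface area S = 192 + 8.8 + 497.7 + 192 + 5.5 = 896.0 m^2.
Absorption A = 192·0.03 + 8.8·0.53 + 497.7·0.04 + 192·0.65 + 5.5·0.02 = 155.242 sabins.
Mean coefficient ᾱ = A/S = 0.1733.
Eyring denominator: −S ln(1−ᾱ) = 170.521.
V = 24 × 8 × 8 = 1536 m³.
T = 0.161·V/[−S·ln(1−ᾱ)] = 0.161·1536/170.521 = 1.45 s.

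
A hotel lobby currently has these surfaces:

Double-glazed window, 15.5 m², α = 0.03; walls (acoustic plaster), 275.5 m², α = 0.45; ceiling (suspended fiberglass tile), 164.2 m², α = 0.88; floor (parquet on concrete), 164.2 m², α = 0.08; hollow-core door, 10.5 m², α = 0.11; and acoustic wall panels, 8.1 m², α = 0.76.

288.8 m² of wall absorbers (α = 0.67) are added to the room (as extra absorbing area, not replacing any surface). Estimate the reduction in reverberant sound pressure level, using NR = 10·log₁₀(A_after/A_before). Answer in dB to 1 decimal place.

Equivalent absorption area: A_before = 15.5*0.03 + 275.5*0.45 + 164.2*0.88 + 164.2*0.08 + 10.5*0.11 + 8.1*0.76 = 289.383 m².
Added absorption = 288.8 × 0.67 = 193.496 sabins.
A_after = 289.383 + 193.496 = 482.879 sabins.
NR = 10·log₁₀(482.879/289.383) = 2.2 dB.

2.2 dB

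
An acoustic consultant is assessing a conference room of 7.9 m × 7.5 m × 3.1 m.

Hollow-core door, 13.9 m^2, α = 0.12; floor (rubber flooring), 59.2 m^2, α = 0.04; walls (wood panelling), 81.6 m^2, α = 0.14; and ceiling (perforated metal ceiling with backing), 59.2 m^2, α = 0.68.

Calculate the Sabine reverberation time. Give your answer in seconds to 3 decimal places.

0.531 seconds

A = Σ Sᵢαᵢ = 13.9·0.12 + 59.2·0.04 + 81.6·0.14 + 59.2·0.68 = 55.716 sabins.
V = 7.9·7.5·3.1 = 183.675 m³.
T = 0.161 V/A = 0.161·183.675/55.716 = 0.531 s.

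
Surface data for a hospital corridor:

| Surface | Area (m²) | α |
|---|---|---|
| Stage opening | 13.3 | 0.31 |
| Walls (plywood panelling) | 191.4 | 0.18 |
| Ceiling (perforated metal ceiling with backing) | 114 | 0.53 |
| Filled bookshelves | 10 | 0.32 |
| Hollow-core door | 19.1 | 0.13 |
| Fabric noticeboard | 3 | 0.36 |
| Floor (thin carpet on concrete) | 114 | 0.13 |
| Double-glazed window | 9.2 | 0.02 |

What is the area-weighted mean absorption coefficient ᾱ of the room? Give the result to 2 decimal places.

Total surface area S = 474.0 m².
A = 13.3×0.31 + 191.4×0.18 + 114×0.53 + 10×0.32 + 19.1×0.13 + 3×0.36 + 114×0.13 + 9.2×0.02 = 120.762 sabins.
ᾱ = A/S = 0.25.

0.25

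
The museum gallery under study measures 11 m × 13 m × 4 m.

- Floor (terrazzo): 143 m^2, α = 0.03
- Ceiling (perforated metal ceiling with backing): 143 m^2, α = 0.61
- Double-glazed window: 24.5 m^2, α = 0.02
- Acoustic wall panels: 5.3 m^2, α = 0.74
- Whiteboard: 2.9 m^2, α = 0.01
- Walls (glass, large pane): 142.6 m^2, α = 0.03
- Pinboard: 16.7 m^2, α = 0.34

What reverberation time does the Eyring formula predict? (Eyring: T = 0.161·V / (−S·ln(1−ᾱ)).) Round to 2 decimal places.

0.77 sec

Total surface area S = 143 + 143 + 24.5 + 5.3 + 2.9 + 142.6 + 16.7 = 478.0 m^2.
Absorption A = 143·0.03 + 143·0.61 + 24.5·0.02 + 5.3·0.74 + 2.9·0.01 + 142.6·0.03 + 16.7·0.34 = 105.917 sabins.
Mean coefficient ᾱ = A/S = 0.2216.
Eyring denominator: −S ln(1−ᾱ) = 119.746.
V = 11 × 13 × 4 = 572 m³.
T = 0.161·V/[−S·ln(1−ᾱ)] = 0.161·572/119.746 = 0.77 s.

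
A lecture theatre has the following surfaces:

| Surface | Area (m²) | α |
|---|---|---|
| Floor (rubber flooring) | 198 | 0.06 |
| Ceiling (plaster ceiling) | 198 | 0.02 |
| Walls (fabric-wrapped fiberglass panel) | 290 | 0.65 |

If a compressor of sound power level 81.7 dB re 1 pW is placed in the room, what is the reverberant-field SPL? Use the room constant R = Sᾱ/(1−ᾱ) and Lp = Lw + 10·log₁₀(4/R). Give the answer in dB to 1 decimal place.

A = 204.340 sabins; S = 686.0 m².
ᾱ = 204.340/686.0 = 0.2979; R = Sᾱ/(1−ᾱ) = 204.340/(1−0.2979) = 291.041 m².
Lp = 81.7 + 10·log₁₀(4/291.041) = 81.7 + (-18.62) = 63.1 dB.

63.1 dB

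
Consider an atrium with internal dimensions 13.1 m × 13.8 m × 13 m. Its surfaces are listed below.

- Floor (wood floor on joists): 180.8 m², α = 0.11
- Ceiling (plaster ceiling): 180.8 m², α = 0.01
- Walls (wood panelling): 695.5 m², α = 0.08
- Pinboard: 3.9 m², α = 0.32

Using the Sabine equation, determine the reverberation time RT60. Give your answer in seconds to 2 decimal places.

4.81 sec

Total absorption A = 180.8×0.11 + 180.8×0.01 + 695.5×0.08 + 3.9×0.32
  = 19.888 + 1.808 + 55.640 + 1.248 = 78.584 m² sabins.
Room volume: 2350.14 m³.
T = 0.161 V/A = 0.161·2350.14/78.584 = 4.81 s.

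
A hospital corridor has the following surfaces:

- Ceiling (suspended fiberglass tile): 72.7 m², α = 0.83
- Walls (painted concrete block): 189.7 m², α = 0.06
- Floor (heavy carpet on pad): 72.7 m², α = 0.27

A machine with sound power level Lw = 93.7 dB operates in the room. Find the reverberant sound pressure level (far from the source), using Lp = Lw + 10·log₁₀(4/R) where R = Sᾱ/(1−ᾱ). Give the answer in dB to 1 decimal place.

A = 91.352 sabins; S = 335.1 m².
ᾱ = 0.2726, so room constant R = A/(1−ᾱ) = 125.587 m².
Lp = 93.7 + 10·log₁₀(4/125.587) = 93.7 + (-14.97) = 78.7 dB.

78.7 dB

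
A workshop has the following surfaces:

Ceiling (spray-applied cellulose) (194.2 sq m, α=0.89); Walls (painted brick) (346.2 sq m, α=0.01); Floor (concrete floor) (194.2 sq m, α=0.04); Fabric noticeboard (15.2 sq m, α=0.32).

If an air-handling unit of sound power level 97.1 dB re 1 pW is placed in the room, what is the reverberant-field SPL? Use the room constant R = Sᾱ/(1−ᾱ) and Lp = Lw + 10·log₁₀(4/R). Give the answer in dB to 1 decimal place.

Σ(Sᵢαᵢ) = 194.2·0.89 + 346.2·0.01 + 194.2·0.04 + 15.2·0.32 = 188.932; total area S = 749.8 sq m.
ᾱ = 0.2520, so room constant R = A/(1−ᾱ) = 252.583 sq m.
Lp = Lw + 10 log₁₀(4/R) = 97.1 -18.00 = 79.1 dB.

79.1 dB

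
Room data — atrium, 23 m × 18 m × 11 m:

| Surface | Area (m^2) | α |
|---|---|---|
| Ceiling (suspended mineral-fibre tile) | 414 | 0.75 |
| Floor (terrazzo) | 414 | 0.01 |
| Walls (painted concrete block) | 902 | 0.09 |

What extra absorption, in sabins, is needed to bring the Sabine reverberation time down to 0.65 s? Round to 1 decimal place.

A₁ = Σ Sᵢαᵢ = 414*0.75 + 414*0.01 + 902*0.09 = 395.820 sabins.
Target A₂ = 0.161·4554/0.65 = 1127.991 sabins (V = 4554 m³).
ΔA = A₂ − A₁ = 1127.991 − 395.820 = 732.2 sabins.

732.2 sabins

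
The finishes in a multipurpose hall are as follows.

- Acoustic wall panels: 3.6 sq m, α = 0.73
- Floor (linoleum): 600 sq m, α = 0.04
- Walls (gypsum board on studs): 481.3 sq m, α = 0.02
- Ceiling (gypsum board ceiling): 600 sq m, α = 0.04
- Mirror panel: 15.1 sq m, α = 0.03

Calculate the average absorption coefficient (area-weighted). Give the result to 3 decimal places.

0.036

Total surface area S = 1700.0 sq m.
Weighted sum Σ Sα = 60.707.
ᾱ = 60.707 / 1700.0 = 0.036.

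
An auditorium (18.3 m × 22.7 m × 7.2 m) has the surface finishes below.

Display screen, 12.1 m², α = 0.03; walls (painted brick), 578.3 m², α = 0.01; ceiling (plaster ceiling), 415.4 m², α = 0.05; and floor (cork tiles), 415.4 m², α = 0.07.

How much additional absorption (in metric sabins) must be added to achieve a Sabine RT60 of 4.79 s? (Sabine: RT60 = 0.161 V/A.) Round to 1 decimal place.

Equivalent absorption area: A₁ = 12.1×0.03 + 578.3×0.01 + 415.4×0.05 + 415.4×0.07 = 55.994 m².
Target A₂ = 0.161·2990.952/4.79 = 100.531 sabins (V = 2990.952 m³).
ΔA = A₂ − A₁ = 100.531 − 55.994 = 44.5 sabins.

44.5 sabins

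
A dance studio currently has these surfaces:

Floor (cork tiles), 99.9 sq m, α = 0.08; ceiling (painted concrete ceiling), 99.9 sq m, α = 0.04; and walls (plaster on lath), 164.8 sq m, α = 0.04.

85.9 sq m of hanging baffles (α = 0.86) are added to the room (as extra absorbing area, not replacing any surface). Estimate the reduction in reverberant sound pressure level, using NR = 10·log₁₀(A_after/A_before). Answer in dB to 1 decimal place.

7.0 dB

Summing Sᵢαᵢ: 7.992 + 3.996 + 6.592 → A_before = 18.580 sabins.
Treatment contributes 85.9·0.86 = 73.874 sabins.
A_after = 18.580 + 73.874 = 92.454 sabins.
Reduction = 10 log₁₀(A_after/A_before) = 10 log₁₀(4.9760) = 7.0 dB.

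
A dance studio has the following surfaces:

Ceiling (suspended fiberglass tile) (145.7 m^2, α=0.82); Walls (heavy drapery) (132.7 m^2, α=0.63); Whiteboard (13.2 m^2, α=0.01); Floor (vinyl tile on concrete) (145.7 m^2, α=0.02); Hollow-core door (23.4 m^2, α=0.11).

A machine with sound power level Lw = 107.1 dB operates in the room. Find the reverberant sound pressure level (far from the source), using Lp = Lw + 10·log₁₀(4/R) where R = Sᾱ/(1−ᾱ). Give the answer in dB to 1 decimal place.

87.3 dB

Σ(Sᵢαᵢ) = 145.7×0.82 + 132.7×0.63 + 13.2×0.01 + 145.7×0.02 + 23.4×0.11 = 208.695; total area S = 460.7 m^2.
ᾱ = 0.4530, so room constant R = A/(1−ᾱ) = 381.527 m^2.
Lp = Lw + 10 log₁₀(4/R) = 107.1 -19.79 = 87.3 dB.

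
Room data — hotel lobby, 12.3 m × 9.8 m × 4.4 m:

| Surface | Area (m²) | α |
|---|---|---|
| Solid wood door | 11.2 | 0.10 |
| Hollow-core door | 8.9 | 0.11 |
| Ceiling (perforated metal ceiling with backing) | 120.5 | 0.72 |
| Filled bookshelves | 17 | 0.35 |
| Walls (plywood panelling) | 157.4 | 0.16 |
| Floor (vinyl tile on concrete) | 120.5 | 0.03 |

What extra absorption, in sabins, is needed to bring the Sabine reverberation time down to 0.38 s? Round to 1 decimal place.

101.1 sabins

Total absorption A₁ = 11.2·0.10 + 8.9·0.11 + 120.5·0.72 + 17·0.35 + 157.4·0.16 + 120.5·0.03
  = 1.120 + 0.979 + 86.760 + 5.950 + 25.184 + 3.615 = 123.608 m² sabins.
Target A₂ = 0.161·530.376/0.38 = 224.712 sabins (V = 530.376 m³).
ΔA = A₂ − A₁ = 224.712 − 123.608 = 101.1 sabins.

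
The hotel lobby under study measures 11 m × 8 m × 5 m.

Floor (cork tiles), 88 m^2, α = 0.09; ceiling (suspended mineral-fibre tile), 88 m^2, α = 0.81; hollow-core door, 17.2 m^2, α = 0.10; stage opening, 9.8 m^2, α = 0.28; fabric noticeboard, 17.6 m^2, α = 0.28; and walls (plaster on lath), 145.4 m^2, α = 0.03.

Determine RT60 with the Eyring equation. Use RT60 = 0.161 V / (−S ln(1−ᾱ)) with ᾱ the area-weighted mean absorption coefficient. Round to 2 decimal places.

0.66 s

Total surface area S = 88 + 88 + 17.2 + 9.8 + 17.6 + 145.4 = 366.0 m^2.
Absorption A = 88·0.09 + 88·0.81 + 17.2·0.10 + 9.8·0.28 + 17.6·0.28 + 145.4·0.03 = 92.954 sabins.
ᾱ = 92.954 / 366.0 = 0.2540.
−S·ln(1−ᾱ) = −366.0 × ln(1 − 0.2540) = 107.249.
V = 11 × 8 × 5 = 440 m³.
T = 0.161·V/[−S·ln(1−ᾱ)] = 0.161·440/107.249 = 0.66 s.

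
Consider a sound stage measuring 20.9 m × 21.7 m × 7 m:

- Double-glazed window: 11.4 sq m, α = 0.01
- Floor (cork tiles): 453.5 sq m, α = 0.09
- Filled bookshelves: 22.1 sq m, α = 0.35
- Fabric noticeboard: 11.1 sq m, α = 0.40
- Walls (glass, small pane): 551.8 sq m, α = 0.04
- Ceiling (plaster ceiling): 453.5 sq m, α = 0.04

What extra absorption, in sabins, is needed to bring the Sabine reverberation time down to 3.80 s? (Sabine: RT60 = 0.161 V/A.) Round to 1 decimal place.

Equivalent absorption area: A₁ = 11.4·0.01 + 453.5·0.09 + 22.1·0.35 + 11.1·0.40 + 551.8·0.04 + 453.5·0.04 = 93.316 sq m.
Target A₂ = 0.161·3174.71/3.80 = 134.507 sabins (V = 3174.71 m³).
Additional absorption ΔA = 134.507 − 93.316 = 41.2 sabins.

41.2 sabins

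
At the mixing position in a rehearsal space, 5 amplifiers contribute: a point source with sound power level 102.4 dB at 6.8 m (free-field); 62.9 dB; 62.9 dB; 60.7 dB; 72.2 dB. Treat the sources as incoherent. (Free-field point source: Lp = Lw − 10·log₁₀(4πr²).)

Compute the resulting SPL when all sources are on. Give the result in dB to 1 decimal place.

Source at 6.8 m: Lp = 102.4 − 10·log₁₀(4π·6.8²) = 102.4 − 10·log₁₀(581.069) = 74.8 dB.
Converting to relative power and adding: 10^(74.8/10) + 10^(62.9/10) + 10^(62.9/10) + 10^(60.7/10) + 10^(72.2/10) = 5.187e+07.
Back to dB: 10·log₁₀ Σ = 77.1 dB.

77.1 dB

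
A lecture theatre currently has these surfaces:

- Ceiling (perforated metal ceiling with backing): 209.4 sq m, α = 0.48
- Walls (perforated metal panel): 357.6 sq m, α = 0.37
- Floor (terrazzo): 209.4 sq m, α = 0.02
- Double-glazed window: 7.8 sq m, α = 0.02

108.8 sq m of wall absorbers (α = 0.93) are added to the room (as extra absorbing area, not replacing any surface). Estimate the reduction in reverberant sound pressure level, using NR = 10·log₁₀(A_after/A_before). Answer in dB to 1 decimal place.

Equivalent absorption area: A_before = 209.4×0.48 + 357.6×0.37 + 209.4×0.02 + 7.8×0.02 = 237.168 sq m.
Added absorption = 108.8 × 0.93 = 101.184 sabins.
New total A_after = 338.352 sabins.
NR = 10·log₁₀(338.352/237.168) = 1.5 dB.

1.5 dB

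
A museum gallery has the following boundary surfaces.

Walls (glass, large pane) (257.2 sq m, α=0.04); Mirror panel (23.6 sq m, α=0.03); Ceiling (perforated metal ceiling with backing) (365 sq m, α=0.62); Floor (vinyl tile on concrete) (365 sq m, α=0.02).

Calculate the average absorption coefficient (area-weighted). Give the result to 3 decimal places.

S = Σ Sᵢ = 257.2 + 23.6 + 365 + 365 = 1010.8 sq m.
Σ(Sᵢαᵢ) = 257.2*0.04 + 23.6*0.03 + 365*0.62 + 365*0.02 = 244.596.
ᾱ = A/S = 0.242.

0.242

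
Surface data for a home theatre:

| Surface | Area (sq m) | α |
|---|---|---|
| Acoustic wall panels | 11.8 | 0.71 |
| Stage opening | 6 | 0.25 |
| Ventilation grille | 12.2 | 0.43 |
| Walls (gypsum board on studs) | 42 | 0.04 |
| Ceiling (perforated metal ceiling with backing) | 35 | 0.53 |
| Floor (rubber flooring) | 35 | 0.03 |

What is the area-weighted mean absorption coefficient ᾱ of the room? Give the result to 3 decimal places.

0.256

S = Σ Sᵢ = 11.8 + 6 + 12.2 + 42 + 35 + 35 = 142.0 sq m.
A = 11.8·0.71 + 6·0.25 + 12.2·0.43 + 42·0.04 + 35·0.53 + 35·0.03 = 36.404 sabins.
ᾱ = 36.404 / 142.0 = 0.256.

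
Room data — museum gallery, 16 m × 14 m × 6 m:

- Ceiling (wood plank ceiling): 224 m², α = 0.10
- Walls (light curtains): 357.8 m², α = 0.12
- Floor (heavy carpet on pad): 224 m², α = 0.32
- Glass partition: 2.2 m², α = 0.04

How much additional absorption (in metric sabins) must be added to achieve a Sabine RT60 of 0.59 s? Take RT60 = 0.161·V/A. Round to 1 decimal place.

Total absorption A₁ = 224·0.10 + 357.8·0.12 + 224·0.32 + 2.2·0.04
  = 22.400 + 42.936 + 71.680 + 0.088 = 137.104 m² sabins.
V = 1344 m³. Required absorption A₂ = 0.161 × 1344 / 0.59 = 366.753 sabins.
ΔA = A₂ − A₁ = 366.753 − 137.104 = 229.6 sabins.

229.6 sabins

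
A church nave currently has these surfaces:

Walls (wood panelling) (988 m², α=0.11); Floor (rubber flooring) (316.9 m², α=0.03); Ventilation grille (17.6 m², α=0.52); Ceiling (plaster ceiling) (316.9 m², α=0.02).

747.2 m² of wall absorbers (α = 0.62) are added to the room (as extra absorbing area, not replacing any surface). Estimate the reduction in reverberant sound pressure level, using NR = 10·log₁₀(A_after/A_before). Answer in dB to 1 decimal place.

6.5 dB

A_before = Σ Sᵢαᵢ = 988*0.11 + 316.9*0.03 + 17.6*0.52 + 316.9*0.02 = 133.677 sabins.
Treatment contributes 747.2·0.62 = 463.264 sabins.
A_after = 133.677 + 463.264 = 596.941 sabins.
Reduction = 10 log₁₀(A_after/A_before) = 10 log₁₀(4.4655) = 6.5 dB.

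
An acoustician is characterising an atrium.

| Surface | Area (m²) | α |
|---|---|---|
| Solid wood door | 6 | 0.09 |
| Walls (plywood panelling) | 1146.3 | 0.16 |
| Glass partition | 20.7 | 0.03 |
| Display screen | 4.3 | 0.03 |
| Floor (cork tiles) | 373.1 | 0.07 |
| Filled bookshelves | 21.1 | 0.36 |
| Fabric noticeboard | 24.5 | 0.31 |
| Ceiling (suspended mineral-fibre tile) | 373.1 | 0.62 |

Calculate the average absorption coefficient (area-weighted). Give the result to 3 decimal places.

S = Σ Sᵢ = 6 + 1146.3 + 20.7 + 4.3 + 373.1 + 21.1 + 24.5 + 373.1 = 1969.1 m².
A = 6·0.09 + 1146.3·0.16 + 20.7·0.03 + 4.3·0.03 + 373.1·0.07 + 21.1·0.36 + 24.5·0.31 + 373.1·0.62 = 457.328 sabins.
ᾱ = 457.328 / 1969.1 = 0.232.

0.232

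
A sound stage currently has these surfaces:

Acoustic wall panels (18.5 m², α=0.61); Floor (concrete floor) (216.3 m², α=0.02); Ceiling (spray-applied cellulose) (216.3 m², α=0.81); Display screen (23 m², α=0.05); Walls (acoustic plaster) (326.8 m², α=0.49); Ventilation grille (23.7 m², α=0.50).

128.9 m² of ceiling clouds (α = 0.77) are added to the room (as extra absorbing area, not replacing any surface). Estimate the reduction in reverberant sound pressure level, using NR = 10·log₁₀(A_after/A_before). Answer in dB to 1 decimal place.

1.0 dB

Equivalent absorption area: A_before = 18.5×0.61 + 216.3×0.02 + 216.3×0.81 + 23×0.05 + 326.8×0.49 + 23.7×0.50 = 363.946 m².
Treatment contributes 128.9·0.77 = 99.253 sabins.
New total A_after = 463.199 sabins.
NR = 10·log₁₀(463.199/363.946) = 1.0 dB.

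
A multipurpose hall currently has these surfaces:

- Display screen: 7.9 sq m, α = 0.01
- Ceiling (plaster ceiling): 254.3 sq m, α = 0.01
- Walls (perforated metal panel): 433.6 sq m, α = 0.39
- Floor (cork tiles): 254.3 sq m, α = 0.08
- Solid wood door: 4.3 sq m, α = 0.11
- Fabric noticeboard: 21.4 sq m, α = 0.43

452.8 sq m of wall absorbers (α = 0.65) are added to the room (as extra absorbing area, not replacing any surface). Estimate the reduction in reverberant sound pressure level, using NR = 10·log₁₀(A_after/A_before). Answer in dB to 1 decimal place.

Equivalent absorption area: A_before = 7.9·0.01 + 254.3·0.01 + 433.6·0.39 + 254.3·0.08 + 4.3·0.11 + 21.4·0.43 = 201.745 sq m.
Treatment contributes 452.8·0.65 = 294.320 sabins.
New total A_after = 496.065 sabins.
NR = 10·log₁₀(496.065/201.745) = 3.9 dB.

3.9 dB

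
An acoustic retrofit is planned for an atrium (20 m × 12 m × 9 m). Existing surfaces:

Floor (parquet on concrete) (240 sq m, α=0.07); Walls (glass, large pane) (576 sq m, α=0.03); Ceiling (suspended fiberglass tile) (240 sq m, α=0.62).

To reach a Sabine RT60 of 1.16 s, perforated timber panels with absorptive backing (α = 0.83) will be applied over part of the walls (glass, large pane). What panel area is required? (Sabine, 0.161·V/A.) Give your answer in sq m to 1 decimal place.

146.1

Summing Sᵢαᵢ: 16.800 + 17.280 + 148.800 → A₁ = 182.880 sabins.
Required A₂ = 0.161·2160/1.16 = 299.793 sabins.
Absorption to add: 299.793 − 182.880 = 116.913 sabins.
Each sq m of panel replacing the walls (glass, large pane) adds (0.83 − 0.03) = 0.80 sabins.
Area = ΔA/Δα = 116.913/0.80 = 146.1 sq m.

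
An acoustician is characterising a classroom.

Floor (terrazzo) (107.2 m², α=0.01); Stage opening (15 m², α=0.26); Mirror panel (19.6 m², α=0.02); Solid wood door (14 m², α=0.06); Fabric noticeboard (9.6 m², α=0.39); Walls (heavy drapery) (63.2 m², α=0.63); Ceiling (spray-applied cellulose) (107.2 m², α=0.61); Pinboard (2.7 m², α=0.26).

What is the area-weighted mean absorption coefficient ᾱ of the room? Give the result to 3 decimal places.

0.342

S = Σ Sᵢ = 107.2 + 15 + 19.6 + 14 + 9.6 + 63.2 + 107.2 + 2.7 = 338.5 m².
Σ(Sᵢαᵢ) = 107.2*0.01 + 15*0.26 + 19.6*0.02 + 14*0.06 + 9.6*0.39 + 63.2*0.63 + 107.2*0.61 + 2.7*0.26 = 115.858.
ᾱ = A/S = 0.342.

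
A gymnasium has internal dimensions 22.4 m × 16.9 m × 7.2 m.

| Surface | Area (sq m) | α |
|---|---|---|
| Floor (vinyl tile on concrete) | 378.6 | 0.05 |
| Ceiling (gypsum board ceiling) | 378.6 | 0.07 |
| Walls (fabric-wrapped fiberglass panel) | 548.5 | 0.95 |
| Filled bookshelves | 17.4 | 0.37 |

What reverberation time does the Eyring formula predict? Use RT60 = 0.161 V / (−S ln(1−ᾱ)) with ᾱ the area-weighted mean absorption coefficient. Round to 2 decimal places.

S = Σ Sᵢ = 1323.1 sq m.
Σ(Sᵢαᵢ) = 378.6×0.05 + 378.6×0.07 + 548.5×0.95 + 17.4×0.37 = 572.945.
Mean coefficient ᾱ = A/S = 0.4330.
−S·ln(1−ᾱ) = −1323.1 × ln(1 − 0.4330) = 750.722.
V = 22.4 × 16.9 × 7.2 = 2725.632 m³.
T = 0.161·V/[−S·ln(1−ᾱ)] = 0.161·2725.632/750.722 = 0.58 s.

0.58 s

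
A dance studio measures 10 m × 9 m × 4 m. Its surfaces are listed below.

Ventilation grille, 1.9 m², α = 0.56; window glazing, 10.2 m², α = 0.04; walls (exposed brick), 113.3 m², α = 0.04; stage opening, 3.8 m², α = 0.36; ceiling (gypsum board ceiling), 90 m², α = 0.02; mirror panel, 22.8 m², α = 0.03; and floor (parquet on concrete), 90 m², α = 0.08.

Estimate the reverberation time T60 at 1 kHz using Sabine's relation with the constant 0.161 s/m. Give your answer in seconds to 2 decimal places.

A = Σ Sᵢαᵢ = 1.9×0.56 + 10.2×0.04 + 113.3×0.04 + 3.8×0.36 + 90×0.02 + 22.8×0.03 + 90×0.08 = 17.056 sabins.
Volume V = 10 × 9 × 4 = 360 m³.
RT60 = 0.161 · V / A = 0.161 × 360 / 17.056 = 3.40 s.

3.40 s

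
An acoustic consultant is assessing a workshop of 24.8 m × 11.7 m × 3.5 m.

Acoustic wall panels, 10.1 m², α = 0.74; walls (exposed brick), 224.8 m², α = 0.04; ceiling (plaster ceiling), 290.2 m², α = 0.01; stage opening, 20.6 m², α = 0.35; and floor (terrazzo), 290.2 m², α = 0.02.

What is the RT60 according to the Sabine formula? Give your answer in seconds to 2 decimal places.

Equivalent absorption area: A = 10.1*0.74 + 224.8*0.04 + 290.2*0.01 + 20.6*0.35 + 290.2*0.02 = 32.382 m².
Room volume: 1015.56 m³.
T = 0.161 V/A = 0.161·1015.56/32.382 = 5.05 s.

5.05 s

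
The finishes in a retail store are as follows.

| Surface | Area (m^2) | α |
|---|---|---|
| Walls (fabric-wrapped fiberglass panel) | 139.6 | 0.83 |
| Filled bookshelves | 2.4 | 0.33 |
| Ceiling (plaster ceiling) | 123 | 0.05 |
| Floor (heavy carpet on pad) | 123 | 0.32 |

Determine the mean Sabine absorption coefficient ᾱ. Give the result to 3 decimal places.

0.418

Total surface area S = 388.0 m^2.
Weighted sum Σ Sα = 162.170.
ᾱ = A/S = 0.418.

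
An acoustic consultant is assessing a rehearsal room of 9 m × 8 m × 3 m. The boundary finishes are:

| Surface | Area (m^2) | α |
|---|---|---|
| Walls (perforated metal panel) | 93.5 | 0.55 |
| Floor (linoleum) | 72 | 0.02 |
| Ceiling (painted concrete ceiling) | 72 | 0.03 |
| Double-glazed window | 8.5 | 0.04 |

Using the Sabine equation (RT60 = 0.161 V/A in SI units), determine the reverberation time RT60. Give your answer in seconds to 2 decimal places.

0.63 s

Equivalent absorption area: A = 93.5*0.55 + 72*0.02 + 72*0.03 + 8.5*0.04 = 55.365 m^2.
Room volume: 216 m³.
Sabine: RT60 = 0.161 × 216 / 55.365 = 0.63 s.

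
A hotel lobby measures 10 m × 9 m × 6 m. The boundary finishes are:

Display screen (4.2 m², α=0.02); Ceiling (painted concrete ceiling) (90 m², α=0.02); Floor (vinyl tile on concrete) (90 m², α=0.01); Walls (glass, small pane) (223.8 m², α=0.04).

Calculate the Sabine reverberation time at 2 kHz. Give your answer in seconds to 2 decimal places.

Equivalent absorption area: A = 4.2×0.02 + 90×0.02 + 90×0.01 + 223.8×0.04 = 11.736 m².
V = 10·9·6 = 540 m³.
T = 0.161 V/A = 0.161·540/11.736 = 7.41 s.

7.41 sec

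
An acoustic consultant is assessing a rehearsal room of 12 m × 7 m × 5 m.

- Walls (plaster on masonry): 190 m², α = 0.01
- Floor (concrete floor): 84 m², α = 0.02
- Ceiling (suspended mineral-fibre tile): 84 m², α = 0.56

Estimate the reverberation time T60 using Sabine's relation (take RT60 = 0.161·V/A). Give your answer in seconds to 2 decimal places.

Total absorption A = 190·0.01 + 84·0.02 + 84·0.56
  = 1.900 + 1.680 + 47.040 = 50.620 m² sabins.
Volume V = 12 × 7 × 5 = 420 m³.
Sabine: RT60 = 0.161 × 420 / 50.620 = 1.34 s.

1.34 seconds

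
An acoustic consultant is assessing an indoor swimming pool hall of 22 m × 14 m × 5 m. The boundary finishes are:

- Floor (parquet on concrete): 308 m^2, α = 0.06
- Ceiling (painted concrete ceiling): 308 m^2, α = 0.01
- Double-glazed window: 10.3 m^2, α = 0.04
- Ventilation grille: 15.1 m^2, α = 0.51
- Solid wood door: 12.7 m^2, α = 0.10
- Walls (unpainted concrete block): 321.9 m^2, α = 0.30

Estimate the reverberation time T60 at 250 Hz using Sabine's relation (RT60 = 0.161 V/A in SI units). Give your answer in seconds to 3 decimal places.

1.944 seconds

Equivalent absorption area: A = 308*0.06 + 308*0.01 + 10.3*0.04 + 15.1*0.51 + 12.7*0.10 + 321.9*0.30 = 127.513 m^2.
Room volume: 1540 m³.
Sabine: RT60 = 0.161 × 1540 / 127.513 = 1.944 s.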